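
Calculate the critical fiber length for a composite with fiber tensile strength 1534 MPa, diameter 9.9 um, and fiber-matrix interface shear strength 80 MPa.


Lc = sigma_f * d / (2 * tau_i) = 1534 * 9.9 / (2 * 80) = 94.9 um

94.9 um


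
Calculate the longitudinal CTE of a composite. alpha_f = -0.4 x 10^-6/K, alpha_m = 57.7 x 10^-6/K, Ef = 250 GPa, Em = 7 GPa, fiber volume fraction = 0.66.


E1 = Ef*Vf + Em*(1-Vf) = 167.38
alpha_1 = (alpha_f*Ef*Vf + alpha_m*Em*(1-Vf))/E1 = 0.43 x 10^-6/K

0.43 x 10^-6/K


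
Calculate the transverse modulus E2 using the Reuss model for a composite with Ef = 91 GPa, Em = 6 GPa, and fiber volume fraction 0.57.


1/E2 = Vf/Ef + (1-Vf)/Em = 0.57/91 + 0.43/6
E2 = 12.83 GPa

12.83 GPa


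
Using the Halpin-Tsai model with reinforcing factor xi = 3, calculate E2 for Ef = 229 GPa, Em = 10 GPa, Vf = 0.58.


eta = (Ef/Em - 1)/(Ef/Em + xi) = (22.9 - 1)/(22.9 + 3) = 0.8456
E2 = Em*(1+xi*eta*Vf)/(1-eta*Vf) = 48.5 GPa

48.5 GPa


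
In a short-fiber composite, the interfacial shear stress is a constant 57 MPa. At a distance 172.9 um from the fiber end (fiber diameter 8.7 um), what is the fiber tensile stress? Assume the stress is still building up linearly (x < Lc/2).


Force balance: sigma_f * (pi*d^2/4) = tau * (pi*d) * x  ->  sigma_f = 4 * tau * x / d
sigma_f = 4 * 57 * 172.9 / 8.7 = 4531.2 MPa

4531.2 MPa


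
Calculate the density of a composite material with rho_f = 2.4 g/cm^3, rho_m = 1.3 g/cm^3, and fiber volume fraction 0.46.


rho_c = rho_f*Vf + rho_m*(1-Vf) = 2.4*0.46 + 1.3*0.54 = 1.806 g/cm^3

1.806 g/cm^3


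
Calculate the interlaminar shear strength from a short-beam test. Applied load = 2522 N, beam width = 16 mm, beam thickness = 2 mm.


ILSS = 3F/(4bh) = 3*2522/(4*16*2) = 59.11 MPa

59.11 MPa


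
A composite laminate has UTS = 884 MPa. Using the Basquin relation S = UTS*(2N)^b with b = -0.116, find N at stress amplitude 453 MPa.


N = 0.5 * (S/UTS)^(1/b) = 0.5 * (453/884)^(1/-0.116) = 159.2290 cycles

159.2290 cycles


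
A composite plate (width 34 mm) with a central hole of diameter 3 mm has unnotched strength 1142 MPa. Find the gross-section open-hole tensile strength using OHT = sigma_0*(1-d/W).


OHT = sigma_0*(1-d/W) = 1142*(1-3/34) = 1041.2 MPa

1041.2 MPa


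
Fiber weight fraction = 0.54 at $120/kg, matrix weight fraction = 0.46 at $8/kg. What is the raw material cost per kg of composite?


Cost = cost_f*Wf + cost_m*Wm = 120*0.54 + 8*0.46 = $68.48/kg

$68.48/kg


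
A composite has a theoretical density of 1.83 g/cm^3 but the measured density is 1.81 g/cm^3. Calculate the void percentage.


Void% = (rho_theo - rho_actual)/rho_theo * 100 = (1.83 - 1.81)/1.83 * 100 = 1.09%

1.09%


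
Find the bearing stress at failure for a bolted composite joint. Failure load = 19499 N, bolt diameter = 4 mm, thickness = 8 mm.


sigma_br = F/(d*h) = 19499/(4*8) = 609.3 MPa

609.3 MPa


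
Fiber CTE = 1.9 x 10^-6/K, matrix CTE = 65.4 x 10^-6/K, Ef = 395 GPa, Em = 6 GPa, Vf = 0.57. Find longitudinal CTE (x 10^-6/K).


E1 = Ef*Vf + Em*(1-Vf) = 227.73
alpha_1 = (alpha_f*Ef*Vf + alpha_m*Em*(1-Vf))/E1 = 2.62 x 10^-6/K

2.62 x 10^-6/K


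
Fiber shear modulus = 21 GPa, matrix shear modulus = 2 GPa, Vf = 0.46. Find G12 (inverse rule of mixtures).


1/G12 = Vf/Gf + (1-Vf)/Gm = 0.46/21 + 0.54/2
G12 = 3.43 GPa

3.43 GPa


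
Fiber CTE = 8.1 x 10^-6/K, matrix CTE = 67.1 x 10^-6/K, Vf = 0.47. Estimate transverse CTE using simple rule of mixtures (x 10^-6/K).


alpha_2 = alpha_f*Vf + alpha_m*(1-Vf) = 8.1*0.47 + 67.1*0.53 = 39.4 x 10^-6/K

39.4 x 10^-6/K


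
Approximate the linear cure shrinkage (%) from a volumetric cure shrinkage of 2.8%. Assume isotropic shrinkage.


Linear shrinkage ≈ vol_shrink/3 = 2.8/3 = 0.933%

0.933%


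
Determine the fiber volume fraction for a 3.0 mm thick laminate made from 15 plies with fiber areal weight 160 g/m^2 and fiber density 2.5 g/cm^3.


Vf = n * FAW / (rho_f * h * 1000) = 15 * 160 / (2.5 * 3.0 * 1000) = 0.32

0.32


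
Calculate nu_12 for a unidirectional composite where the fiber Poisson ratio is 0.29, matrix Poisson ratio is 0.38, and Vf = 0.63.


nu_12 = nu_f*Vf + nu_m*(1-Vf) = 0.29*0.63 + 0.38*0.37 = 0.3233

0.3233


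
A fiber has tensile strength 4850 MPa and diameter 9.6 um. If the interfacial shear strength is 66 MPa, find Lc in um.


Lc = sigma_f * d / (2 * tau_i) = 4850 * 9.6 / (2 * 66) = 352.7 um

352.7 um


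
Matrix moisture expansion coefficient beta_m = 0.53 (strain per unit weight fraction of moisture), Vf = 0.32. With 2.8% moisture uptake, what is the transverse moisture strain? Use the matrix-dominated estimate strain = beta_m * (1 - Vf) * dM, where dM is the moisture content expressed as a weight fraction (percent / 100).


dM = 2.8/100 = 0.028
strain = beta_m * (1-Vf) * dM = 0.53 * 0.68 * 0.028 = 0.0100912

0.0100912


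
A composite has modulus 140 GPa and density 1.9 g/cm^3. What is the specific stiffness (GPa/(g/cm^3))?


Specific stiffness = E/rho = 140/1.9 = 73.7 GPa/(g/cm^3)

73.7 GPa/(g/cm^3)


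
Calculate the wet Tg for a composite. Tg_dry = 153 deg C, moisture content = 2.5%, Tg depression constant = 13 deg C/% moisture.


Tg_wet = Tg_dry - k*moisture = 153 - 13*2.5 = 120.5 deg C

120.5 deg C


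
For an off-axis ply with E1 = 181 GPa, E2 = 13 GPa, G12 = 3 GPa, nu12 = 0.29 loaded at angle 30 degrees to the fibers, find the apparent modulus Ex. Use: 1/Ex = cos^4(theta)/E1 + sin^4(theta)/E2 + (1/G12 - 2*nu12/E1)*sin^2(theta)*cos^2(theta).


cos^4(30) = 0.5625, sin^4(30) = 0.0625, sin^2(30)*cos^2(30) = 0.1875
1/G12 - 2*nu12/E1 = 1/3 - 2*0.29/181 = 0.330129 GPa^-1
1/Ex = 0.5625/181 + 0.0625/13 + 0.330129*0.1875 = 0.0698146 GPa^-1
Ex = 14.32 GPa

14.32 GPa


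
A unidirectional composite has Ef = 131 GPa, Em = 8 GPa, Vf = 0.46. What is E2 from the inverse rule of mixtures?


1/E2 = Vf/Ef + (1-Vf)/Em = 0.46/131 + 0.54/8
E2 = 14.08 GPa

14.08 GPa


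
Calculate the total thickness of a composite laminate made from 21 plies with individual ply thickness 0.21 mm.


h = n * t_ply = 21 * 0.21 = 4.41 mm

4.41 mm


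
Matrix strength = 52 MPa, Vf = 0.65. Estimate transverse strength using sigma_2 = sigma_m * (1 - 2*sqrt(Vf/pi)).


factor = 1 - 2*sqrt(0.65/pi) = 0.0903
sigma_2 = 52 * 0.0903 = 4.69 MPa

4.69 MPa


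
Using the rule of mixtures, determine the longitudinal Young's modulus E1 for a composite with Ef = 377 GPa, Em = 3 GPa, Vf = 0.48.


E1 = Ef*Vf + Em*(1-Vf) = 377*0.48 + 3*0.52 = 182.52 GPa

182.52 GPa


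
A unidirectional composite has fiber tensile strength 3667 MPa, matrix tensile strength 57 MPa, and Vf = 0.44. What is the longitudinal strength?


sigma_1 = sigma_f*Vf + sigma_m*(1-Vf) = 3667*0.44 + 57*0.56 = 1645.4 MPa

1645.4 MPa


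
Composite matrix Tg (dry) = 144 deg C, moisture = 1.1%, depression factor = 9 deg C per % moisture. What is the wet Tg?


Tg_wet = Tg_dry - k*moisture = 144 - 9*1.1 = 134.1 deg C

134.1 deg C


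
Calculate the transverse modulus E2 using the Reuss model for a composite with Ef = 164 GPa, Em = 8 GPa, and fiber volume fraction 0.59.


1/E2 = Vf/Ef + (1-Vf)/Em = 0.59/164 + 0.41/8
E2 = 18.23 GPa

18.23 GPa


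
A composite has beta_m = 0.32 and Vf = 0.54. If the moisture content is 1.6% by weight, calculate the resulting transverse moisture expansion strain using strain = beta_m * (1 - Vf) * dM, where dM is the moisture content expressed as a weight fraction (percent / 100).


dM = 1.6/100 = 0.016
strain = beta_m * (1-Vf) * dM = 0.32 * 0.46 * 0.016 = 0.0023552

0.0023552


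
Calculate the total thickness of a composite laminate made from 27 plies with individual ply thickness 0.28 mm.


h = n * t_ply = 27 * 0.28 = 7.56 mm

7.56 mm


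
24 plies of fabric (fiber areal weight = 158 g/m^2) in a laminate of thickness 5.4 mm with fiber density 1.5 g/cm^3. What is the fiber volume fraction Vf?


Vf = n * FAW / (rho_f * h * 1000) = 24 * 158 / (1.5 * 5.4 * 1000) = 0.4681

0.4681


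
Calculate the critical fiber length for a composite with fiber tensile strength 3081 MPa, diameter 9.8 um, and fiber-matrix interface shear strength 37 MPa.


Lc = sigma_f * d / (2 * tau_i) = 3081 * 9.8 / (2 * 37) = 408.0 um

408.0 um


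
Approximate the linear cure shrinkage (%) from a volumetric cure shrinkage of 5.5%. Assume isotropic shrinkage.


Linear shrinkage ≈ vol_shrink/3 = 5.5/3 = 1.833%

1.833%


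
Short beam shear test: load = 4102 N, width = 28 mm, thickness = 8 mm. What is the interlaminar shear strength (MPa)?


ILSS = 3F/(4bh) = 3*4102/(4*28*8) = 13.73 MPa

13.73 MPa


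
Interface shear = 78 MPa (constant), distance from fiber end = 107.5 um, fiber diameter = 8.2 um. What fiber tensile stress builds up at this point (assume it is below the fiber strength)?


Force balance: sigma_f * (pi*d^2/4) = tau * (pi*d) * x  ->  sigma_f = 4 * tau * x / d
sigma_f = 4 * 78 * 107.5 / 8.2 = 4090.2 MPa

4090.2 MPa


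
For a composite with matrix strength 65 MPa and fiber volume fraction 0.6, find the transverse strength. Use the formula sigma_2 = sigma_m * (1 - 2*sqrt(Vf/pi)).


factor = 1 - 2*sqrt(0.6/pi) = 0.126
sigma_2 = 65 * 0.126 = 8.19 MPa

8.19 MPa


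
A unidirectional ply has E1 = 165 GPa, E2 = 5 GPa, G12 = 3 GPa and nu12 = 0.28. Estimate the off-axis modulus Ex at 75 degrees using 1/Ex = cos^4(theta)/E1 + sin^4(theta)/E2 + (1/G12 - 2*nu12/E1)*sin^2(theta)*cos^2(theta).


cos^4(75) = 0.004487, sin^4(75) = 0.870513, sin^2(75)*cos^2(75) = 0.0625
1/G12 - 2*nu12/E1 = 1/3 - 2*0.28/165 = 0.329939 GPa^-1
1/Ex = 0.004487/165 + 0.870513/5 + 0.329939*0.0625 = 0.1947509 GPa^-1
Ex = 5.13 GPa

5.13 GPa


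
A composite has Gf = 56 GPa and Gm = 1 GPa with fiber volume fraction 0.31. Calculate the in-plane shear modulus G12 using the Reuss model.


1/G12 = Vf/Gf + (1-Vf)/Gm = 0.31/56 + 0.69/1
G12 = 1.44 GPa

1.44 GPa


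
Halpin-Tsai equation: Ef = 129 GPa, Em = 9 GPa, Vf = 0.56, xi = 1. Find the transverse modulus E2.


eta = (Ef/Em - 1)/(Ef/Em + xi) = (14.3333 - 1)/(14.3333 + 1) = 0.8696
E2 = Em*(1+xi*eta*Vf)/(1-eta*Vf) = 26.08 GPa

26.08 GPa


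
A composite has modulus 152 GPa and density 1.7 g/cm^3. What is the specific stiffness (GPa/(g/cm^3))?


Specific stiffness = E/rho = 152/1.7 = 89.4 GPa/(g/cm^3)

89.4 GPa/(g/cm^3)


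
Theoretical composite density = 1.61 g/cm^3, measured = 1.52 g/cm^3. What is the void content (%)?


Void% = (rho_theo - rho_actual)/rho_theo * 100 = (1.61 - 1.52)/1.61 * 100 = 5.59%

5.59%


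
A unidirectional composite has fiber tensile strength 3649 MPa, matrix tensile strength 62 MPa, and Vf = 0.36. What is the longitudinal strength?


sigma_1 = sigma_f*Vf + sigma_m*(1-Vf) = 3649*0.36 + 62*0.64 = 1353.3 MPa

1353.3 MPa


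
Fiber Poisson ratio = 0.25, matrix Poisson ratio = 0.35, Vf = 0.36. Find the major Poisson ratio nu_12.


nu_12 = nu_f*Vf + nu_m*(1-Vf) = 0.25*0.36 + 0.35*0.64 = 0.314

0.314


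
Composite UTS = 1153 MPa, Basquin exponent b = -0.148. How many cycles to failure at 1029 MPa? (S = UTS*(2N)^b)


N = 0.5 * (S/UTS)^(1/b) = 0.5 * (1029/1153)^(1/-0.148) = 1.0786 cycles

1.0786 cycles


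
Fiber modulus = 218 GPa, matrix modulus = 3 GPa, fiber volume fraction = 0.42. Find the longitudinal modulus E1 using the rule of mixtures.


E1 = Ef*Vf + Em*(1-Vf) = 218*0.42 + 3*0.58 = 93.3 GPa

93.3 GPa


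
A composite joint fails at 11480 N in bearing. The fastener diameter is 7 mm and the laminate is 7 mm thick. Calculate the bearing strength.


sigma_br = F/(d*h) = 11480/(7*7) = 234.3 MPa

234.3 MPa


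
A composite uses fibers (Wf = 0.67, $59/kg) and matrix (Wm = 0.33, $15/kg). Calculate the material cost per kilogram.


Cost = cost_f*Wf + cost_m*Wm = 59*0.67 + 15*0.33 = $44.48/kg

$44.48/kg


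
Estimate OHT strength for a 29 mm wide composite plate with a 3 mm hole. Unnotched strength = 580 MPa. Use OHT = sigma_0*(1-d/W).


OHT = sigma_0*(1-d/W) = 580*(1-3/29) = 520.0 MPa

520.0 MPa


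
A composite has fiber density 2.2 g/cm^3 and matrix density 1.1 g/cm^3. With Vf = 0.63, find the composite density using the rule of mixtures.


rho_c = rho_f*Vf + rho_m*(1-Vf) = 2.2*0.63 + 1.1*0.37 = 1.793 g/cm^3

1.793 g/cm^3


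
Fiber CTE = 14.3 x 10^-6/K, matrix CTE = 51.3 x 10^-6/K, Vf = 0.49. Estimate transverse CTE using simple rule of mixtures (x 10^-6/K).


alpha_2 = alpha_f*Vf + alpha_m*(1-Vf) = 14.3*0.49 + 51.3*0.51 = 33.2 x 10^-6/K

33.2 x 10^-6/K


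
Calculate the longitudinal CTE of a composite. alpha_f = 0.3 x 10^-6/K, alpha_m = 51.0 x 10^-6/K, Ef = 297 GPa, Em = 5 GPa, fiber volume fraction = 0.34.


E1 = Ef*Vf + Em*(1-Vf) = 104.28
alpha_1 = (alpha_f*Ef*Vf + alpha_m*Em*(1-Vf))/E1 = 1.9 x 10^-6/K

1.9 x 10^-6/K


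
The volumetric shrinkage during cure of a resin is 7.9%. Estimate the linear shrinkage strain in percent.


Linear shrinkage ≈ vol_shrink/3 = 7.9/3 = 2.633%

2.633%


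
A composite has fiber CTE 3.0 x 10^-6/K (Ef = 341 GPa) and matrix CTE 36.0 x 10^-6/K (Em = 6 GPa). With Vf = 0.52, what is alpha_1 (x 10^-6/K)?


E1 = Ef*Vf + Em*(1-Vf) = 180.2
alpha_1 = (alpha_f*Ef*Vf + alpha_m*Em*(1-Vf))/E1 = 3.53 x 10^-6/K

3.53 x 10^-6/K


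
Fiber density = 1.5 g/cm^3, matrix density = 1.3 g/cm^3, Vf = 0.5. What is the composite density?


rho_c = rho_f*Vf + rho_m*(1-Vf) = 1.5*0.5 + 1.3*0.5 = 1.4 g/cm^3

1.4 g/cm^3


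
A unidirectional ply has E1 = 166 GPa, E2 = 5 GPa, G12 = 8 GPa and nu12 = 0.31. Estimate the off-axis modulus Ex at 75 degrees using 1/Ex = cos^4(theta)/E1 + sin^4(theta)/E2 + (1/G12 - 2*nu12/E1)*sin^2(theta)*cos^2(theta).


cos^4(75) = 0.004487, sin^4(75) = 0.870513, sin^2(75)*cos^2(75) = 0.0625
1/G12 - 2*nu12/E1 = 1/8 - 2*0.31/166 = 0.121265 GPa^-1
1/Ex = 0.004487/166 + 0.870513/5 + 0.121265*0.0625 = 0.1817086 GPa^-1
Ex = 5.5 GPa

5.5 GPa


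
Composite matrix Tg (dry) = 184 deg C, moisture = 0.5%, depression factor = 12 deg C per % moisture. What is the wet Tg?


Tg_wet = Tg_dry - k*moisture = 184 - 12*0.5 = 178.0 deg C

178.0 deg C


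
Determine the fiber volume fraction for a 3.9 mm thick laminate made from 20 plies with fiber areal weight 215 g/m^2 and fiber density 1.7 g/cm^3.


Vf = n * FAW / (rho_f * h * 1000) = 20 * 215 / (1.7 * 3.9 * 1000) = 0.6486

0.6486


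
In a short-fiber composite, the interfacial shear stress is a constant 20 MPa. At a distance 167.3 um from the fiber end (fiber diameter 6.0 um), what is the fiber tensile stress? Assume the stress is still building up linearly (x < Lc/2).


Force balance: sigma_f * (pi*d^2/4) = tau * (pi*d) * x  ->  sigma_f = 4 * tau * x / d
sigma_f = 4 * 20 * 167.3 / 6.0 = 2230.7 MPa

2230.7 MPa


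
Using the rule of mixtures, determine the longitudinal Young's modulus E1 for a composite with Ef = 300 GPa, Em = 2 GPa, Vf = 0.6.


E1 = Ef*Vf + Em*(1-Vf) = 300*0.6 + 2*0.4 = 180.8 GPa

180.8 GPa


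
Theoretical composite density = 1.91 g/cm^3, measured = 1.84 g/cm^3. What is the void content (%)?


Void% = (rho_theo - rho_actual)/rho_theo * 100 = (1.91 - 1.84)/1.91 * 100 = 3.66%

3.66%


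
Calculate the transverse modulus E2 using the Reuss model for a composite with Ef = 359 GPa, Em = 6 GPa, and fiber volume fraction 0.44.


1/E2 = Vf/Ef + (1-Vf)/Em = 0.44/359 + 0.56/6
E2 = 10.58 GPa

10.58 GPa


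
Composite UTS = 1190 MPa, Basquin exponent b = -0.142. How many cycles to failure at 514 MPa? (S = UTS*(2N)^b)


N = 0.5 * (S/UTS)^(1/b) = 0.5 * (514/1190)^(1/-0.142) = 184.6979 cycles

184.6979 cycles


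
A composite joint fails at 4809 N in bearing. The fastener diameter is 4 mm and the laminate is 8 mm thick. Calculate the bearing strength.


sigma_br = F/(d*h) = 4809/(4*8) = 150.3 MPa

150.3 MPa


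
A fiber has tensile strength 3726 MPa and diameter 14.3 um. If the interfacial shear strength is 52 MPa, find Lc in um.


Lc = sigma_f * d / (2 * tau_i) = 3726 * 14.3 / (2 * 52) = 512.3 um

512.3 um


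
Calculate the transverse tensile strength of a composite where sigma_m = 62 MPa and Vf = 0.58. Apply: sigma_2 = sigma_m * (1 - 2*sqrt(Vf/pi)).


factor = 1 - 2*sqrt(0.58/pi) = 0.1407
sigma_2 = 62 * 0.1407 = 8.72 MPa

8.72 MPa


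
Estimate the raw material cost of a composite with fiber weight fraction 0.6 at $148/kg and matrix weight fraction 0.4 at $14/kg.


Cost = cost_f*Wf + cost_m*Wm = 148*0.6 + 14*0.4 = $94.4/kg

$94.4/kg


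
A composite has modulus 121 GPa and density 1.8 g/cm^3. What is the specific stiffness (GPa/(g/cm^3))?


Specific stiffness = E/rho = 121/1.8 = 67.2 GPa/(g/cm^3)

67.2 GPa/(g/cm^3)


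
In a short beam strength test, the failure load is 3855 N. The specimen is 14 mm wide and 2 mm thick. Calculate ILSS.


ILSS = 3F/(4bh) = 3*3855/(4*14*2) = 103.26 MPa

103.26 MPa


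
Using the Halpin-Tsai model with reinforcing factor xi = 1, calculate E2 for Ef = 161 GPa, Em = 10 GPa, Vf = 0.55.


eta = (Ef/Em - 1)/(Ef/Em + xi) = (16.1 - 1)/(16.1 + 1) = 0.883
E2 = Em*(1+xi*eta*Vf)/(1-eta*Vf) = 28.89 GPa

28.89 GPa


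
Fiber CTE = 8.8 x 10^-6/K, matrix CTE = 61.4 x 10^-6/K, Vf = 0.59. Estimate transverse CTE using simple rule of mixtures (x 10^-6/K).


alpha_2 = alpha_f*Vf + alpha_m*(1-Vf) = 8.8*0.59 + 61.4*0.41 = 30.4 x 10^-6/K

30.4 x 10^-6/K


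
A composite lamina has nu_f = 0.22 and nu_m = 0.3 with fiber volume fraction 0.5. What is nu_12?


nu_12 = nu_f*Vf + nu_m*(1-Vf) = 0.22*0.5 + 0.3*0.5 = 0.26

0.26


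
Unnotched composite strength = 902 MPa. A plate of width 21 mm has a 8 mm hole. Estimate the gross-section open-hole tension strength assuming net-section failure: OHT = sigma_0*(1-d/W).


OHT = sigma_0*(1-d/W) = 902*(1-8/21) = 558.4 MPa

558.4 MPa


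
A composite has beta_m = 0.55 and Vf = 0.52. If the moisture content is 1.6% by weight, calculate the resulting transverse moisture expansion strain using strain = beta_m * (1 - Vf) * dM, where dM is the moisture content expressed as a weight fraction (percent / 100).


dM = 1.6/100 = 0.016
strain = beta_m * (1-Vf) * dM = 0.55 * 0.48 * 0.016 = 0.004224

0.004224


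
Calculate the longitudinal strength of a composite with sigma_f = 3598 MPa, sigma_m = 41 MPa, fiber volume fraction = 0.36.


sigma_1 = sigma_f*Vf + sigma_m*(1-Vf) = 3598*0.36 + 41*0.64 = 1321.5 MPa

1321.5 MPa


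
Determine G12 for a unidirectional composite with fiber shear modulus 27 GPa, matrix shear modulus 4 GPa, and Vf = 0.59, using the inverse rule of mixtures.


1/G12 = Vf/Gf + (1-Vf)/Gm = 0.59/27 + 0.41/4
G12 = 8.04 GPa

8.04 GPa


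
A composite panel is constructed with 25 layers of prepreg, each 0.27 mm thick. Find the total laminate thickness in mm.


h = n * t_ply = 25 * 0.27 = 6.75 mm

6.75 mm


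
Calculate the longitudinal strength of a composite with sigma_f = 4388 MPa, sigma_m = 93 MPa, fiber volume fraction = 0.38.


sigma_1 = sigma_f*Vf + sigma_m*(1-Vf) = 4388*0.38 + 93*0.62 = 1725.1 MPa

1725.1 MPa


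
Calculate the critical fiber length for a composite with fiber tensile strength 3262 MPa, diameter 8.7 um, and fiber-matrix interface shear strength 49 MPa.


Lc = sigma_f * d / (2 * tau_i) = 3262 * 8.7 / (2 * 49) = 289.6 um

289.6 um


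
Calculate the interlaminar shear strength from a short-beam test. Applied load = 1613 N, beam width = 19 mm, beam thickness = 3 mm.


ILSS = 3F/(4bh) = 3*1613/(4*19*3) = 21.22 MPa

21.22 MPa


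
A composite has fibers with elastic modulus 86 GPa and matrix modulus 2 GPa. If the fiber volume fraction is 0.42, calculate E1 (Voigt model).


E1 = Ef*Vf + Em*(1-Vf) = 86*0.42 + 2*0.58 = 37.28 GPa

37.28 GPa


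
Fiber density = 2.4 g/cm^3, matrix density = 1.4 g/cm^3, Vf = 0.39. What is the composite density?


rho_c = rho_f*Vf + rho_m*(1-Vf) = 2.4*0.39 + 1.4*0.61 = 1.79 g/cm^3

1.79 g/cm^3


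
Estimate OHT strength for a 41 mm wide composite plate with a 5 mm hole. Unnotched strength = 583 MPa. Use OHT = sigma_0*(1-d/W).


OHT = sigma_0*(1-d/W) = 583*(1-5/41) = 511.9 MPa

511.9 MPa


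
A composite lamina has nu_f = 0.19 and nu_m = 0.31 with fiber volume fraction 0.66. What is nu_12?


nu_12 = nu_f*Vf + nu_m*(1-Vf) = 0.19*0.66 + 0.31*0.34 = 0.2308

0.2308


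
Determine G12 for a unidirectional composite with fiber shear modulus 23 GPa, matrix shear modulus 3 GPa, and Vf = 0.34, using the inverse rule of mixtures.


1/G12 = Vf/Gf + (1-Vf)/Gm = 0.34/23 + 0.66/3
G12 = 4.26 GPa

4.26 GPa


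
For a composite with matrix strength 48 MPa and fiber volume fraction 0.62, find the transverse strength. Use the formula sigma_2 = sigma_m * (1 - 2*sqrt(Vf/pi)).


factor = 1 - 2*sqrt(0.62/pi) = 0.1115
sigma_2 = 48 * 0.1115 = 5.35 MPa

5.35 MPa


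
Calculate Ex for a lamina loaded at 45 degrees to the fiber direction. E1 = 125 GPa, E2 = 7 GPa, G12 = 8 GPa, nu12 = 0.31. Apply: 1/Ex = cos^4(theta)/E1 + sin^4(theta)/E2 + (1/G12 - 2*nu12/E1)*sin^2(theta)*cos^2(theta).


cos^4(45) = 0.25, sin^4(45) = 0.25, sin^2(45)*cos^2(45) = 0.25
1/G12 - 2*nu12/E1 = 1/8 - 2*0.31/125 = 0.12004 GPa^-1
1/Ex = 0.25/125 + 0.25/7 + 0.12004*0.25 = 0.0677243 GPa^-1
Ex = 14.77 GPa

14.77 GPa


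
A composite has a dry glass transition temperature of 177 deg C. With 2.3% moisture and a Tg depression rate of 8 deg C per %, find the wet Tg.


Tg_wet = Tg_dry - k*moisture = 177 - 8*2.3 = 158.6 deg C

158.6 deg C


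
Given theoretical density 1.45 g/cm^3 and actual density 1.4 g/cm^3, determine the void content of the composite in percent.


Void% = (rho_theo - rho_actual)/rho_theo * 100 = (1.45 - 1.4)/1.45 * 100 = 3.45%

3.45%


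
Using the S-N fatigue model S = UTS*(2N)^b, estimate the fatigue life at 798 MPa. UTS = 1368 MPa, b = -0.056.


N = 0.5 * (S/UTS)^(1/b) = 0.5 * (798/1368)^(1/-0.056) = 7568.8039 cycles

7568.8039 cycles


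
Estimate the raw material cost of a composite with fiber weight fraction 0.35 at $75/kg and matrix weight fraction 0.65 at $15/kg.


Cost = cost_f*Wf + cost_m*Wm = 75*0.35 + 15*0.65 = $36.0/kg

$36.0/kg


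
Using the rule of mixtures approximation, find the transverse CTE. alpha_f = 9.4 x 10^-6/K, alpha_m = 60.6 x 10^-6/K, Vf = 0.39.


alpha_2 = alpha_f*Vf + alpha_m*(1-Vf) = 9.4*0.39 + 60.6*0.61 = 40.6 x 10^-6/K

40.6 x 10^-6/K


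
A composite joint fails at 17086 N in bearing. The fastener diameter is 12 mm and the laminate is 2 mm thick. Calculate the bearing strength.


sigma_br = F/(d*h) = 17086/(12*2) = 711.9 MPa

711.9 MPa


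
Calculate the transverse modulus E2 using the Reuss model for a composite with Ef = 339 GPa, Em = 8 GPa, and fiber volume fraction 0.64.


1/E2 = Vf/Ef + (1-Vf)/Em = 0.64/339 + 0.36/8
E2 = 21.33 GPa

21.33 GPa


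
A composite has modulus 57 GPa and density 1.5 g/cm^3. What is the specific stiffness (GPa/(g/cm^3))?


Specific stiffness = E/rho = 57/1.5 = 38.0 GPa/(g/cm^3)

38.0 GPa/(g/cm^3)


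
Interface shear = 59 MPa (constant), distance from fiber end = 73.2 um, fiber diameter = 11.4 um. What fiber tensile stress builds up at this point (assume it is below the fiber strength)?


Force balance: sigma_f * (pi*d^2/4) = tau * (pi*d) * x  ->  sigma_f = 4 * tau * x / d
sigma_f = 4 * 59 * 73.2 / 11.4 = 1515.4 MPa

1515.4 MPa


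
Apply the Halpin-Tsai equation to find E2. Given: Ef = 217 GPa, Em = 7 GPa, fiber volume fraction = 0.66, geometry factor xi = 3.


eta = (Ef/Em - 1)/(Ef/Em + xi) = (31.0 - 1)/(31.0 + 3) = 0.8824
E2 = Em*(1+xi*eta*Vf)/(1-eta*Vf) = 46.04 GPa

46.04 GPa


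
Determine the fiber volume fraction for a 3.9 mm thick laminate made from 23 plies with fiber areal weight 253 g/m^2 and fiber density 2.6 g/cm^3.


Vf = n * FAW / (rho_f * h * 1000) = 23 * 253 / (2.6 * 3.9 * 1000) = 0.5739

0.5739


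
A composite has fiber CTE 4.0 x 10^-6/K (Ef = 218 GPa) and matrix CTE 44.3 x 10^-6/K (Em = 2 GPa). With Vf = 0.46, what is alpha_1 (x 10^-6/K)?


E1 = Ef*Vf + Em*(1-Vf) = 101.36
alpha_1 = (alpha_f*Ef*Vf + alpha_m*Em*(1-Vf))/E1 = 4.43 x 10^-6/K

4.43 x 10^-6/K


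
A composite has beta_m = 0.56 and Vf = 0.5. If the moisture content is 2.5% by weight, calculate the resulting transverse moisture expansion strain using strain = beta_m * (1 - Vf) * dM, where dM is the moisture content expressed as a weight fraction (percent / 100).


dM = 2.5/100 = 0.025
strain = beta_m * (1-Vf) * dM = 0.56 * 0.5 * 0.025 = 0.007

0.007


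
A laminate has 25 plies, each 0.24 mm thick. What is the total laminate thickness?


h = n * t_ply = 25 * 0.24 = 6.0 mm

6.0 mm


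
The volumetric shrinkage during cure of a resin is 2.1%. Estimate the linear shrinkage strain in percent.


Linear shrinkage ≈ vol_shrink/3 = 2.1/3 = 0.7%

0.7%


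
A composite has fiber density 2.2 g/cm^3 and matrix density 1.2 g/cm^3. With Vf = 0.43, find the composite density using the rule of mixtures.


rho_c = rho_f*Vf + rho_m*(1-Vf) = 2.2*0.43 + 1.2*0.57 = 1.63 g/cm^3

1.63 g/cm^3


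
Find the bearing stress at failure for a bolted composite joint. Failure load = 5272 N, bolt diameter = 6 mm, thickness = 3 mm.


sigma_br = F/(d*h) = 5272/(6*3) = 292.9 MPa

292.9 MPa


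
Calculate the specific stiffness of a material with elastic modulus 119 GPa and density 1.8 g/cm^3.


Specific stiffness = E/rho = 119/1.8 = 66.1 GPa/(g/cm^3)

66.1 GPa/(g/cm^3)


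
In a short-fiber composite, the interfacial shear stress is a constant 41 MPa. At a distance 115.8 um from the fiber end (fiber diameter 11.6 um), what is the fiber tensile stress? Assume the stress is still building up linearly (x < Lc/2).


Force balance: sigma_f * (pi*d^2/4) = tau * (pi*d) * x  ->  sigma_f = 4 * tau * x / d
sigma_f = 4 * 41 * 115.8 / 11.6 = 1637.2 MPa

1637.2 MPa


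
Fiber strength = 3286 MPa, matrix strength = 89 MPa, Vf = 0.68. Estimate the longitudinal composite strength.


sigma_1 = sigma_f*Vf + sigma_m*(1-Vf) = 3286*0.68 + 89*0.32 = 2263.0 MPa

2263.0 MPa


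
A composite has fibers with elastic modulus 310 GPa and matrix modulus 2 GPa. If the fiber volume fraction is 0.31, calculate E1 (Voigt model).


E1 = Ef*Vf + Em*(1-Vf) = 310*0.31 + 2*0.69 = 97.48 GPa

97.48 GPa


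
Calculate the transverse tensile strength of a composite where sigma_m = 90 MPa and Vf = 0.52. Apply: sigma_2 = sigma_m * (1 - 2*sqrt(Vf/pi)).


factor = 1 - 2*sqrt(0.52/pi) = 0.1863
sigma_2 = 90 * 0.1863 = 16.77 MPa

16.77 MPa


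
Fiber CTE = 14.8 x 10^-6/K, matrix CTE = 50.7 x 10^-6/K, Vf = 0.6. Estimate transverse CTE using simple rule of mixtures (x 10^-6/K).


alpha_2 = alpha_f*Vf + alpha_m*(1-Vf) = 14.8*0.6 + 50.7*0.4 = 29.2 x 10^-6/K

29.2 x 10^-6/K


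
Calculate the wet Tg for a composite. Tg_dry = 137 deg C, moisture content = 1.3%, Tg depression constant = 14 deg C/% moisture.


Tg_wet = Tg_dry - k*moisture = 137 - 14*1.3 = 118.8 deg C

118.8 deg C


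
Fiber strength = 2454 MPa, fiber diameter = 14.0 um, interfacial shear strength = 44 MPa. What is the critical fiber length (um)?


Lc = sigma_f * d / (2 * tau_i) = 2454 * 14.0 / (2 * 44) = 390.4 um

390.4 um


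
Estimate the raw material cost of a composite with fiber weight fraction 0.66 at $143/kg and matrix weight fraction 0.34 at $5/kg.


Cost = cost_f*Wf + cost_m*Wm = 143*0.66 + 5*0.34 = $96.08/kg

$96.08/kg


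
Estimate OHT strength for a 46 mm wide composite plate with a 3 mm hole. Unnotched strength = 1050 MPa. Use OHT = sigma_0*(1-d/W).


OHT = sigma_0*(1-d/W) = 1050*(1-3/46) = 981.5 MPa

981.5 MPa


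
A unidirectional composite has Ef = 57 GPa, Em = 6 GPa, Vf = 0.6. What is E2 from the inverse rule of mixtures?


1/E2 = Vf/Ef + (1-Vf)/Em = 0.6/57 + 0.4/6
E2 = 12.95 GPa

12.95 GPa


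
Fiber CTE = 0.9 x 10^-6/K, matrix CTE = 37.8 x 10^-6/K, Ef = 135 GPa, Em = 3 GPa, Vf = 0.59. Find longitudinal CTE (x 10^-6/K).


E1 = Ef*Vf + Em*(1-Vf) = 80.88
alpha_1 = (alpha_f*Ef*Vf + alpha_m*Em*(1-Vf))/E1 = 1.46 x 10^-6/K

1.46 x 10^-6/K


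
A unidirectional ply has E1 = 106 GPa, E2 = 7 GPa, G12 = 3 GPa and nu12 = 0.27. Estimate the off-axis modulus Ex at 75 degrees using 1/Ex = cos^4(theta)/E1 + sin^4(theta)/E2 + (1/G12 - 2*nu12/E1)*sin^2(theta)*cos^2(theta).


cos^4(75) = 0.004487, sin^4(75) = 0.870513, sin^2(75)*cos^2(75) = 0.0625
1/G12 - 2*nu12/E1 = 1/3 - 2*0.27/106 = 0.328239 GPa^-1
1/Ex = 0.004487/106 + 0.870513/7 + 0.328239*0.0625 = 0.1449162 GPa^-1
Ex = 6.9 GPa

6.9 GPa


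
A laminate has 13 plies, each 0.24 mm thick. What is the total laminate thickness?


h = n * t_ply = 13 * 0.24 = 3.12 mm

3.12 mm


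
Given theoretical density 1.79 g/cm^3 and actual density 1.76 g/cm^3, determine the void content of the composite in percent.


Void% = (rho_theo - rho_actual)/rho_theo * 100 = (1.79 - 1.76)/1.79 * 100 = 1.68%

1.68%


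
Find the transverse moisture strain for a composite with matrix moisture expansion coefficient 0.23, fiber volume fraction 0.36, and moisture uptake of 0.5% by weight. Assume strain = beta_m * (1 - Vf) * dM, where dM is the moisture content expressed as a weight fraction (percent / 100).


dM = 0.5/100 = 0.005
strain = beta_m * (1-Vf) * dM = 0.23 * 0.64 * 0.005 = 0.000736

0.000736


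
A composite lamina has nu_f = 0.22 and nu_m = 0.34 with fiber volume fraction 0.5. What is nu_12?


nu_12 = nu_f*Vf + nu_m*(1-Vf) = 0.22*0.5 + 0.34*0.5 = 0.28

0.28


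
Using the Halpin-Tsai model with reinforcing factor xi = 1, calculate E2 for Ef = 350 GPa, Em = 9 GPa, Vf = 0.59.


eta = (Ef/Em - 1)/(Ef/Em + xi) = (38.8889 - 1)/(38.8889 + 1) = 0.9499
E2 = Em*(1+xi*eta*Vf)/(1-eta*Vf) = 31.95 GPa

31.95 GPa


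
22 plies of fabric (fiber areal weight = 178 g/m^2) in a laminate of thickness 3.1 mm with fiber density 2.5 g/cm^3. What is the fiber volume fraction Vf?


Vf = n * FAW / (rho_f * h * 1000) = 22 * 178 / (2.5 * 3.1 * 1000) = 0.5053

0.5053


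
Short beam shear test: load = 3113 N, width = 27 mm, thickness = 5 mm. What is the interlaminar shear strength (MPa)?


ILSS = 3F/(4bh) = 3*3113/(4*27*5) = 17.29 MPa

17.29 MPa


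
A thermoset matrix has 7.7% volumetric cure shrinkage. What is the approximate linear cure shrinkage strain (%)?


Linear shrinkage ≈ vol_shrink/3 = 7.7/3 = 2.567%

2.567%


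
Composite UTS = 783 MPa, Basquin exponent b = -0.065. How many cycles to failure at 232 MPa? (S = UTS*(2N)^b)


N = 0.5 * (S/UTS)^(1/b) = 0.5 * (232/783)^(1/-0.065) = 6.7028e+07 cycles

6.7028e+07 cycles


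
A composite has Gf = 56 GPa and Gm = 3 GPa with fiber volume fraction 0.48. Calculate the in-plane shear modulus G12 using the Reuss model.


1/G12 = Vf/Gf + (1-Vf)/Gm = 0.48/56 + 0.52/3
G12 = 5.5 GPa

5.5 GPa


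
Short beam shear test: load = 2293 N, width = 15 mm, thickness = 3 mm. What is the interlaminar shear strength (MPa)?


ILSS = 3F/(4bh) = 3*2293/(4*15*3) = 38.22 MPa

38.22 MPa


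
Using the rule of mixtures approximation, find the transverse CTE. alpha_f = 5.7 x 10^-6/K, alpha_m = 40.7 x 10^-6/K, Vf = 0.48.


alpha_2 = alpha_f*Vf + alpha_m*(1-Vf) = 5.7*0.48 + 40.7*0.52 = 23.9 x 10^-6/K

23.9 x 10^-6/K


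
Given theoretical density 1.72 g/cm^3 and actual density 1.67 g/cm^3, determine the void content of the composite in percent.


Void% = (rho_theo - rho_actual)/rho_theo * 100 = (1.72 - 1.67)/1.72 * 100 = 2.91%

2.91%


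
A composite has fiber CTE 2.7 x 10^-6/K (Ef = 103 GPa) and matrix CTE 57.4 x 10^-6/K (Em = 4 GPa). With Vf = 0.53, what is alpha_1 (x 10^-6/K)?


E1 = Ef*Vf + Em*(1-Vf) = 56.47
alpha_1 = (alpha_f*Ef*Vf + alpha_m*Em*(1-Vf))/E1 = 4.52 x 10^-6/K

4.52 x 10^-6/K


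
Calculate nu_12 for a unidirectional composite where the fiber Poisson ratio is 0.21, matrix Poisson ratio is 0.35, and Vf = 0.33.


nu_12 = nu_f*Vf + nu_m*(1-Vf) = 0.21*0.33 + 0.35*0.67 = 0.3038

0.3038


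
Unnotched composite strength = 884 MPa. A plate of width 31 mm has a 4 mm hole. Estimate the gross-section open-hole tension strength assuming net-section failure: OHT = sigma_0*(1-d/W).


OHT = sigma_0*(1-d/W) = 884*(1-4/31) = 769.9 MPa

769.9 MPa


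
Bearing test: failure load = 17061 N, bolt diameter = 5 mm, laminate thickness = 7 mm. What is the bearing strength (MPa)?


sigma_br = F/(d*h) = 17061/(5*7) = 487.5 MPa

487.5 MPa


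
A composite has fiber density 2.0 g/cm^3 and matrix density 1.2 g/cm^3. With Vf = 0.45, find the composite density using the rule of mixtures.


rho_c = rho_f*Vf + rho_m*(1-Vf) = 2.0*0.45 + 1.2*0.55 = 1.56 g/cm^3

1.56 g/cm^3


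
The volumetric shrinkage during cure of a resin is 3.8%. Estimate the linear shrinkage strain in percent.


Linear shrinkage ≈ vol_shrink/3 = 3.8/3 = 1.267%

1.267%


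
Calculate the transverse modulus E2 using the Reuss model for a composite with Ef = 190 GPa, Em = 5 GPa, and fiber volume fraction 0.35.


1/E2 = Vf/Ef + (1-Vf)/Em = 0.35/190 + 0.65/5
E2 = 7.58 GPa

7.58 GPa


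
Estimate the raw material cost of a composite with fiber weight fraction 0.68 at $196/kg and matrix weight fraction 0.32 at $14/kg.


Cost = cost_f*Wf + cost_m*Wm = 196*0.68 + 14*0.32 = $137.76/kg

$137.76/kg


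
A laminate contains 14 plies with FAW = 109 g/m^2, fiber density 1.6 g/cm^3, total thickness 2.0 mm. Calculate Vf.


Vf = n * FAW / (rho_f * h * 1000) = 14 * 109 / (1.6 * 2.0 * 1000) = 0.4769

0.4769


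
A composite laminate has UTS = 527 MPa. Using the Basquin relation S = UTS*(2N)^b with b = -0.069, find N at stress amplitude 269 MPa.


N = 0.5 * (S/UTS)^(1/b) = 0.5 * (269/527)^(1/-0.069) = 8544.7527 cycles

8544.7527 cycles


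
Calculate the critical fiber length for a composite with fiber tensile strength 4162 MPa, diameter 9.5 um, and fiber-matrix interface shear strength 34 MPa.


Lc = sigma_f * d / (2 * tau_i) = 4162 * 9.5 / (2 * 34) = 581.5 um

581.5 um


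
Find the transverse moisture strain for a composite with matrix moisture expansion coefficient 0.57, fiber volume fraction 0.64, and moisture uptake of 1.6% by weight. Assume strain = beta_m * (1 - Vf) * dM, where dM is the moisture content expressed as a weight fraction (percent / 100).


dM = 1.6/100 = 0.016
strain = beta_m * (1-Vf) * dM = 0.57 * 0.36 * 0.016 = 0.0032832

0.0032832


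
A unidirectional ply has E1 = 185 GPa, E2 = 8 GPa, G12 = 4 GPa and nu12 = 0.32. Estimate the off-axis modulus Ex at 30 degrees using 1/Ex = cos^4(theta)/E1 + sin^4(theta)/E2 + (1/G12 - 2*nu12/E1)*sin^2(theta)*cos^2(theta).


cos^4(30) = 0.5625, sin^4(30) = 0.0625, sin^2(30)*cos^2(30) = 0.1875
1/G12 - 2*nu12/E1 = 1/4 - 2*0.32/185 = 0.246541 GPa^-1
1/Ex = 0.5625/185 + 0.0625/8 + 0.246541*0.1875 = 0.0570794 GPa^-1
Ex = 17.52 GPa

17.52 GPa


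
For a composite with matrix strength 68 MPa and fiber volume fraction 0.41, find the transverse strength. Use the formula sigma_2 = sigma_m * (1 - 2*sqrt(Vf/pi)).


factor = 1 - 2*sqrt(0.41/pi) = 0.2775
sigma_2 = 68 * 0.2775 = 18.87 MPa

18.87 MPa


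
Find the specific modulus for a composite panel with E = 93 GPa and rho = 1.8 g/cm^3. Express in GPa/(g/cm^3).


Specific stiffness = E/rho = 93/1.8 = 51.7 GPa/(g/cm^3)

51.7 GPa/(g/cm^3)


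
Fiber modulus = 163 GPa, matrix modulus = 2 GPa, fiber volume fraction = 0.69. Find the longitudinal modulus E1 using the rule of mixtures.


E1 = Ef*Vf + Em*(1-Vf) = 163*0.69 + 2*0.31 = 113.09 GPa

113.09 GPa


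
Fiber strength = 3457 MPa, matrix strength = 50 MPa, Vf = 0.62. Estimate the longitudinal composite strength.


sigma_1 = sigma_f*Vf + sigma_m*(1-Vf) = 3457*0.62 + 50*0.38 = 2162.3 MPa

2162.3 MPa


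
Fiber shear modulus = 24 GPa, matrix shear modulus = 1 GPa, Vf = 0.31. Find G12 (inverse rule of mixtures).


1/G12 = Vf/Gf + (1-Vf)/Gm = 0.31/24 + 0.69/1
G12 = 1.42 GPa

1.42 GPa


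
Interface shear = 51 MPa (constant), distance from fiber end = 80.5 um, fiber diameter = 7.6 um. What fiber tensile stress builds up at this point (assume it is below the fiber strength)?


Force balance: sigma_f * (pi*d^2/4) = tau * (pi*d) * x  ->  sigma_f = 4 * tau * x / d
sigma_f = 4 * 51 * 80.5 / 7.6 = 2160.8 MPa

2160.8 MPa


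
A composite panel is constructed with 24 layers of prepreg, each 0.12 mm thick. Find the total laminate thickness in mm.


h = n * t_ply = 24 * 0.12 = 2.88 mm

2.88 mm


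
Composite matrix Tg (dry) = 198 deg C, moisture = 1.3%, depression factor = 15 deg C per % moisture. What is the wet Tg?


Tg_wet = Tg_dry - k*moisture = 198 - 15*1.3 = 178.5 deg C

178.5 deg C


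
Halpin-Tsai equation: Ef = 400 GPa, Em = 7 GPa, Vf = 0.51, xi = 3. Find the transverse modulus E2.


eta = (Ef/Em - 1)/(Ef/Em + xi) = (57.1429 - 1)/(57.1429 + 3) = 0.9335
E2 = Em*(1+xi*eta*Vf)/(1-eta*Vf) = 32.44 GPa

32.44 GPa


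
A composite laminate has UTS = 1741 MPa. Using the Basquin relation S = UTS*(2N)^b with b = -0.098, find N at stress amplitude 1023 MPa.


N = 0.5 * (S/UTS)^(1/b) = 0.5 * (1023/1741)^(1/-0.098) = 113.5870 cycles

113.5870 cycles


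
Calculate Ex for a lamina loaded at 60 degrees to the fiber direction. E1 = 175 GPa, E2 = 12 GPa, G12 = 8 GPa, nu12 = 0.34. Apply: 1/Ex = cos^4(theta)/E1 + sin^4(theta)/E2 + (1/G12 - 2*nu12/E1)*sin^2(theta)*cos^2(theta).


cos^4(60) = 0.0625, sin^4(60) = 0.5625, sin^2(60)*cos^2(60) = 0.1875
1/G12 - 2*nu12/E1 = 1/8 - 2*0.34/175 = 0.121114 GPa^-1
1/Ex = 0.0625/175 + 0.5625/12 + 0.121114*0.1875 = 0.0699411 GPa^-1
Ex = 14.3 GPa

14.3 GPa


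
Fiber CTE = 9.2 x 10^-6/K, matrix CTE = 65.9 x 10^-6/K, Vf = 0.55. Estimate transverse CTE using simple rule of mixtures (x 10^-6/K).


alpha_2 = alpha_f*Vf + alpha_m*(1-Vf) = 9.2*0.55 + 65.9*0.45 = 34.7 x 10^-6/K

34.7 x 10^-6/K


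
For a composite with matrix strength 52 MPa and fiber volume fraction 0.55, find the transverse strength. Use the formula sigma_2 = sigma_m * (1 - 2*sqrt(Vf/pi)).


factor = 1 - 2*sqrt(0.55/pi) = 0.1632
sigma_2 = 52 * 0.1632 = 8.48 MPa

8.48 MPa


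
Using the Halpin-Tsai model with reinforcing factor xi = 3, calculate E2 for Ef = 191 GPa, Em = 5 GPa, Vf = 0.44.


eta = (Ef/Em - 1)/(Ef/Em + xi) = (38.2 - 1)/(38.2 + 3) = 0.9029
E2 = Em*(1+xi*eta*Vf)/(1-eta*Vf) = 18.18 GPa

18.18 GPa


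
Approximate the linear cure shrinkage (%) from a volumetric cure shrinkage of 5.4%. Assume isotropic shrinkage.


Linear shrinkage ≈ vol_shrink/3 = 5.4/3 = 1.8%

1.8%


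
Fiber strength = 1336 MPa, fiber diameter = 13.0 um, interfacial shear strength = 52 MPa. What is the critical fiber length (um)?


Lc = sigma_f * d / (2 * tau_i) = 1336 * 13.0 / (2 * 52) = 167.0 um

167.0 um


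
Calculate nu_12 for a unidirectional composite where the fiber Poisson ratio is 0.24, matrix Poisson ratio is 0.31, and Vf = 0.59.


nu_12 = nu_f*Vf + nu_m*(1-Vf) = 0.24*0.59 + 0.31*0.41 = 0.2687

0.2687


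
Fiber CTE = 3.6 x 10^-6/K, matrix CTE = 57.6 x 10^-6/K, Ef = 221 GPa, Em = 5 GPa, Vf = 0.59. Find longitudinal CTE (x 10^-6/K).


E1 = Ef*Vf + Em*(1-Vf) = 132.44
alpha_1 = (alpha_f*Ef*Vf + alpha_m*Em*(1-Vf))/E1 = 4.44 x 10^-6/K

4.44 x 10^-6/K


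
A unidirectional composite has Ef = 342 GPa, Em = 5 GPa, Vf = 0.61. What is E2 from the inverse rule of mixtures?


1/E2 = Vf/Ef + (1-Vf)/Em = 0.61/342 + 0.39/5
E2 = 12.53 GPa

12.53 GPa


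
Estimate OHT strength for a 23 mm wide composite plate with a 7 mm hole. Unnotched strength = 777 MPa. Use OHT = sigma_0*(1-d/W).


OHT = sigma_0*(1-d/W) = 777*(1-7/23) = 540.5 MPa

540.5 MPa


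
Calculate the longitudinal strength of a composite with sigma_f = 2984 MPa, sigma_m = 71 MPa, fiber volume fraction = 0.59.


sigma_1 = sigma_f*Vf + sigma_m*(1-Vf) = 2984*0.59 + 71*0.41 = 1789.7 MPa

1789.7 MPa


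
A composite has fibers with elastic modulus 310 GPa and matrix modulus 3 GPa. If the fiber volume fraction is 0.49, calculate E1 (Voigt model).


E1 = Ef*Vf + Em*(1-Vf) = 310*0.49 + 3*0.51 = 153.43 GPa

153.43 GPa
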